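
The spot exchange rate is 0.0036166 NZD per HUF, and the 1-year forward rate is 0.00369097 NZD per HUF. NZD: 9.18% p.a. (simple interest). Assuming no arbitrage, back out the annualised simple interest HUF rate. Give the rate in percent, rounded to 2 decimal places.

T = 1 year.
By CIP, F/S equals the NZD-to-HUF growth ratio: 0.00369097/0.0036166 = 1.0205635.
The NZD side grows by 1 + 0.0918×1 = 1.091800.
That pins the HUF growth at 1.0698011.
(1.0698011 − 1)/T = 0.069801, i.e. 6.98%.

6.98%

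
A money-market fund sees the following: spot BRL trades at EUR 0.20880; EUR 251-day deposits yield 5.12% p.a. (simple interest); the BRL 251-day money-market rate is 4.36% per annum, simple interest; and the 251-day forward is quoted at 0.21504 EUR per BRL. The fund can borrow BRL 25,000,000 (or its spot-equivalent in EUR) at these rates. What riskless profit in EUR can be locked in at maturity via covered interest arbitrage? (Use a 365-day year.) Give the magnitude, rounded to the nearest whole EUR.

EUR 133,396

T = 251/365 years.
Route A — deposit BRL, sell forward: 25,000,000 × 1.029982466 × 0.21504 = EUR 5,537,185.74.
Route B — convert at spot, deposit EUR: 25,000,000 × 0.20880 × 1.035208767 = EUR 5,403,789.76.
The quoted forward overvalues BRL, so borrow EUR, buy BRL at spot, deposit the BRL at 4.36%, and sell the proceeds forward at 0.21504.
Arbitrage profit = |5,537,185.74 − 5,403,789.76| = EUR 133,396.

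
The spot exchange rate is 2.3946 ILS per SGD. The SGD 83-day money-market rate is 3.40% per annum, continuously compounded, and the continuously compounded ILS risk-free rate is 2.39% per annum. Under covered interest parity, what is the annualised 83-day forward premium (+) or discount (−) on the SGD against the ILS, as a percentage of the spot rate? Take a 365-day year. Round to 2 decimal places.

T = 83/365 years.
F = S · g_ILS/g_SGD = 2.3946 × 1.0054496/1.0077615 = 2.3891066.
Annualised premium = (F − S)/S × (1/T) = (2.3891066 − 2.3946)/2.3946 ÷ (83/365) = -1.01%.

-1.01%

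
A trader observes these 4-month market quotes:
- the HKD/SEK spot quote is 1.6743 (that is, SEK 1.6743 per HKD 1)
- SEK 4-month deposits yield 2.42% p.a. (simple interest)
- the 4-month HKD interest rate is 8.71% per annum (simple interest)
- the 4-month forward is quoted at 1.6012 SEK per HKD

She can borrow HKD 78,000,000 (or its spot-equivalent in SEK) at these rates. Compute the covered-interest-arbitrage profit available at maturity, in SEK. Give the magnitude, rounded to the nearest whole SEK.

T = 4/12 years.
Keep in HKD, deliver into the forward: 78,000,000·1.02903333333·1.6012 = SEK 128,519,677.52.
Swap to SEK now, deposit: 78,000,000·1.6743·1.00806666667 = SEK 131,648,869.56.
The quoted forward undervalues HKD, so borrow HKD, convert to SEK at spot, deposit the SEK at 2.42%, and buy HKD forward at 1.6012 to cover the loan.
The gap between the two covered legs is SEK 3,129,192.

SEK 3,129,192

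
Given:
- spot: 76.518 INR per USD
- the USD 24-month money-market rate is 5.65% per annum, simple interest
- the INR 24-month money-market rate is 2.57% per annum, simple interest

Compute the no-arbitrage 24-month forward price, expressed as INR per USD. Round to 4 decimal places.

72.2830

T = 2 years.
INR growth factor: 1 + 0.0257×2 = 1.051400.
Growth of 1 USD over T: 1 + 0.0565×2 = 1.113000.
Forward (INR per USD) = 76.518 × 1.051400 / 1.113000 = 72.283042.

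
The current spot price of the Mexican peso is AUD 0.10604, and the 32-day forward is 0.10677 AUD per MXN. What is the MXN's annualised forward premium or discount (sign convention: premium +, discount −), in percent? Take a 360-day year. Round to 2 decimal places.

T = 32/360 years.
Period premium: (0.10677 − 0.10604)/0.10604 = 0.0068842.
Per annum: 0.0068842 / (32/360) = 0.077447 = 7.74%.

+7.74%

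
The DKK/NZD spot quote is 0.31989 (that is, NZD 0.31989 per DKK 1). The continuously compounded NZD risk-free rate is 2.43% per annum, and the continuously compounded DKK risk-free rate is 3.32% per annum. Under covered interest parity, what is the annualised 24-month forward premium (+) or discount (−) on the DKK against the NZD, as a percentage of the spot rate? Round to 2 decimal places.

T = 2 years.
No-arbitrage forward: 0.31989 × 1.0498003 / 1.0686541 = 0.31424632 NZD/DKK.
(F − S)/S ÷ T = (0.31424632 − 0.31989)/0.31989/2 = -0.008821 → -0.88%.

-0.88%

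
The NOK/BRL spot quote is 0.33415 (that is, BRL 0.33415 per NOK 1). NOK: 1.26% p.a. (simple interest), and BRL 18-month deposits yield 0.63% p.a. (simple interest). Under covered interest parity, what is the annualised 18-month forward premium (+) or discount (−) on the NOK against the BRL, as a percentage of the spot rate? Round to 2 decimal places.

-0.62%

T = 18/12 years.
F = S · g_BRL/g_NOK = 0.33415 × 1.009450/1.018900 = 0.33105086.
(F − S)/S ÷ T = (0.33105086 − 0.33415)/0.33415/(18/12) = -0.006183 → -0.62%.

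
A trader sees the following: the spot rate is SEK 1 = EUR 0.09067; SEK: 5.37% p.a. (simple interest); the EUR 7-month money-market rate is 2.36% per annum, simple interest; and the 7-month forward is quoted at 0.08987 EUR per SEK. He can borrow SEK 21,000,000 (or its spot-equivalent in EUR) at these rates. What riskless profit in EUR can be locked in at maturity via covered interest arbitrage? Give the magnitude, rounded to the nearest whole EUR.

EUR 16,106

T = 7/12 years.
Route A — deposit SEK, sell forward: 21,000,000 × 1.031325 × 0.08987 = EUR 1,946,388.73.
Route B — convert at spot, deposit EUR: 21,000,000 × 0.09067 × 1.013766667 = EUR 1,930,282.70.
The quoted forward overvalues SEK, so borrow EUR, buy SEK at spot, deposit the SEK at 5.37%, and sell the proceeds forward at 0.08987.
Profit = 1,946,388.73 − 1,930,282.70 = EUR 16,106.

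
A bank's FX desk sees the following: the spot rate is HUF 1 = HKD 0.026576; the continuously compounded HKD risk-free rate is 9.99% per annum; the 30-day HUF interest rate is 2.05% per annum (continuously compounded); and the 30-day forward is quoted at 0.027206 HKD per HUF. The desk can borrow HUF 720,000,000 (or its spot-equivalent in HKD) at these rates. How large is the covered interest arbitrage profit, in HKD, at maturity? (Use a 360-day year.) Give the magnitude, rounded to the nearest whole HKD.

HKD 327,131

T = 30/360 years.
Invest the HUF and cover forward: 720,000,000 × 1.0017097934 × 0.027206 = HKD 19,621,811.98.
Convert at spot and invest in HKD: 720,000,000 × 0.026576 × 1.0083597492 = HKD 19,294,681.46.
The quoted forward overvalues HUF, so borrow HKD, buy HUF at spot, deposit the HUF at 2.05%, and sell the proceeds forward at 0.027206.
Arbitrage profit = |19,621,811.98 − 19,294,681.46| = HKD 327,131.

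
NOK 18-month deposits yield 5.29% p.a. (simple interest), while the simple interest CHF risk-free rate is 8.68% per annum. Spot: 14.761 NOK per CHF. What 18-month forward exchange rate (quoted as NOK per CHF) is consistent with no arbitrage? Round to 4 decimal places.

14.0969

T = 18/12 years.
NOK growth factor: 1 + 0.0529×18/12 = 1.079350.
CHF growth factor: 1 + 0.0868×18/12 = 1.130200.
Forward (NOK per CHF) = 14.761 × 1.079350 / 1.130200 = 14.096873.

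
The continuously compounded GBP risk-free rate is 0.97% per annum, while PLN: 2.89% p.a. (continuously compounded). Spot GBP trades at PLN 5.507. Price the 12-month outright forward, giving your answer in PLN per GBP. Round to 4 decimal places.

T = 1 year.
PLN growth factor: e^(0.0289×1) = 1.0293217.
GBP growth factor: e^(0.0097×1) = 1.0097472.
CIP: F = S · (grow PLN)/(grow GBP) = 5.507 × 1.0293217/1.0097472 = 5.613756 PLN per GBP.

5.6138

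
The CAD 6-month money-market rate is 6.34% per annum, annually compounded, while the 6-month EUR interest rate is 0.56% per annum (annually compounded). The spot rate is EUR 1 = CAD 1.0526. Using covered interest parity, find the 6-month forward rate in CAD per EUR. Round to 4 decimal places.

1.0824

T = 6/12 years.
CAD growth factor: (1 + 0.0634)^(6/12) = 1.0312129.
EUR growth factor: (1 + 0.0056)^(6/12) = 1.0027961.
CIP: F = S · (grow CAD)/(grow EUR) = 1.0526 × 1.0312129/1.0027961 = 1.082428 CAD per EUR.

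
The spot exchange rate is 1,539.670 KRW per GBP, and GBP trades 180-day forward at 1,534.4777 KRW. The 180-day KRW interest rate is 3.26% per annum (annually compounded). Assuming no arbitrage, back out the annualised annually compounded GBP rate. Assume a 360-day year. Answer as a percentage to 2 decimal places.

3.96%

T = 180/360 years.
By CIP, F/S equals the KRW-to-GBP growth ratio: 1534.4777/1539.67 = 0.9966277.
KRW growth factor: (1 + 0.0326)^(180/360) = 1.0161693.
So the GBP growth factor = 1.0196077.
Annualise: 1.0196077^(360/180) − 1 = 0.039600 = 3.96%.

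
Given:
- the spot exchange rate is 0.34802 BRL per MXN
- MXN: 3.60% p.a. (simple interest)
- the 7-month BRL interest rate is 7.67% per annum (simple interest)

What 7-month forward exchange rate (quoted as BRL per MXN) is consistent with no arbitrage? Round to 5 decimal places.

T = 7/12 years.
Growth of 1 BRL over T: 1 + 0.0767×7/12 = 1.0447417.
MXN growth factor: 1 + 0.0360×7/12 = 1.021000.
So F = 0.34802 × 1.0447417 / 1.021000 = 0.3561126 (BRL/MXN).

0.35611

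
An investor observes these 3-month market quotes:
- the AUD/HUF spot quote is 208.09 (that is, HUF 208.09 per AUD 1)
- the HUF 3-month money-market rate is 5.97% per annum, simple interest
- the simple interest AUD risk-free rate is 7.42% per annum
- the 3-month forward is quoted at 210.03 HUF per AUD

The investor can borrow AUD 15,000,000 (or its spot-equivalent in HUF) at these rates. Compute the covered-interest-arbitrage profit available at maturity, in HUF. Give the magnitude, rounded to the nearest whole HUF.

HUF 40,954,699

T = 3/12 years.
Route A — deposit AUD, sell forward: 15,000,000 × 1.018550 × 210.03 = HUF 3,208,890,847.50.
Route B — convert at spot, deposit HUF: 15,000,000 × 208.09 × 1.014925 = HUF 3,167,936,148.75.
The quoted forward overvalues AUD, so borrow HUF, buy AUD at spot, deposit the AUD at 7.42%, and sell the proceeds forward at 210.03.
Profit = 3,208,890,847.50 − 3,167,936,148.75 = HUF 40,954,699.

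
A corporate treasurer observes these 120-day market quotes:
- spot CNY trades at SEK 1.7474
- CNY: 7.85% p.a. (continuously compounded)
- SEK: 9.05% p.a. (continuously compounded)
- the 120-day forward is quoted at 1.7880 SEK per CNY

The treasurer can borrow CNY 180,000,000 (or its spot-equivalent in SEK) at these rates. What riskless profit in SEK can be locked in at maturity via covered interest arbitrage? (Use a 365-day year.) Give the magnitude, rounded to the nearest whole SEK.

SEK 6,223,211

T = 120/365 years.
Route A — deposit CNY, sell forward: 180,000,000 × 1.02614413484 × 1.7880 = SEK 330,254,228.36.
Route B — convert at spot, deposit SEK: 180,000,000 × 1.7474 × 1.0302004806 = SEK 324,031,017.56.
The quoted forward overvalues CNY, so borrow SEK, buy CNY at spot, deposit the CNY at 7.85%, and sell the proceeds forward at 1.7880.
The gap between the two covered legs is SEK 6,223,211.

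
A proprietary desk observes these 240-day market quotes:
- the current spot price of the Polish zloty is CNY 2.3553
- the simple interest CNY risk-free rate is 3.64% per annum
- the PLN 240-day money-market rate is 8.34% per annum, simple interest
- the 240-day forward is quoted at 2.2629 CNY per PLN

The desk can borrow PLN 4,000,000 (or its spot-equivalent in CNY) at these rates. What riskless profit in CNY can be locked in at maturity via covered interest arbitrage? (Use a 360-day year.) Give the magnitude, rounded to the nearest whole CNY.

T = 240/360 years.
Keep in PLN, deliver into the forward: 4,000,000·1.055600·2.2629 = CNY 9,554,868.96.
Swap to CNY now, deposit: 4,000,000·2.3553·1.024266667 = CNY 9,649,821.12.
The quoted forward undervalues PLN, so borrow PLN, convert to CNY at spot, deposit the CNY at 3.64%, and buy PLN forward at 2.2629 to cover the loan.
Arbitrage profit = |9,554,868.96 − 9,649,821.12| = CNY 94,952.

CNY 94,952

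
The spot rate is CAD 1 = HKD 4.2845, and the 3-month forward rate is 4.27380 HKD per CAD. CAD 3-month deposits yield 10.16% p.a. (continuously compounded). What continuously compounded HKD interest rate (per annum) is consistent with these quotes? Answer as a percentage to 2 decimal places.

9.16%

T = 3/12 years.
F/S = 4.2738/4.2845 = 0.9975026 = (growth of HKD) / (growth of CAD).
The CAD side grows by e^(0.1016×3/12) = 1.0257253.
That pins the HKD growth at 1.0231637.
Take logs: ln 1.0231637 / (3/12) = 0.091598, so 9.16%.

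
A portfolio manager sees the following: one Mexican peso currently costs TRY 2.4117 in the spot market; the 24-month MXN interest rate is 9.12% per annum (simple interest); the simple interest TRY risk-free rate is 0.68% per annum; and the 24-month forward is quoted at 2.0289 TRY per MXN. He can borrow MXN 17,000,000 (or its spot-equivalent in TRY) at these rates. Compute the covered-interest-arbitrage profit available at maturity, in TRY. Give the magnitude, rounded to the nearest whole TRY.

T = 2 years.
Route A — deposit MXN, sell forward: 17,000,000 × 1.182400 × 2.0289 = TRY 40,782,513.12.
Route B — convert at spot, deposit TRY: 17,000,000 × 2.4117 × 1.013600 = TRY 41,556,485.04.
The quoted forward undervalues MXN, so borrow MXN, convert to TRY at spot, deposit the TRY at 0.68%, and buy MXN forward at 2.0289 to cover the loan.
Profit = 41,556,485.04 − 40,782,513.12 = TRY 773,972.

TRY 773,972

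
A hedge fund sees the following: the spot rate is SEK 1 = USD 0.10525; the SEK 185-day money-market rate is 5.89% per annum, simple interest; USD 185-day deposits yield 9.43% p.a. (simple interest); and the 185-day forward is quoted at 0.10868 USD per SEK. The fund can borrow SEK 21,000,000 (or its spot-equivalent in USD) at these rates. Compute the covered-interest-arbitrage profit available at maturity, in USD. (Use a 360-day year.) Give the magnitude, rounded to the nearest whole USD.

T = 185/360 years.
Invest the SEK and cover forward: 21,000,000 × 1.030268056 × 0.10868 = USD 2,351,360.18.
Convert at spot and invest in USD: 21,000,000 × 0.10525 × 1.048459722 = USD 2,317,358.10.
The quoted forward overvalues SEK, so borrow USD, buy SEK at spot, deposit the SEK at 5.89%, and sell the proceeds forward at 0.10868.
The gap between the two covered legs is USD 34,002.

USD 34,002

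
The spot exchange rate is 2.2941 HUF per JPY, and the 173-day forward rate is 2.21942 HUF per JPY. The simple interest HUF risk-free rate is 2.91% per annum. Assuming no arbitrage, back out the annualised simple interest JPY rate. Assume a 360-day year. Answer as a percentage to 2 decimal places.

T = 173/360 years.
CIP gives F = S · g_HUF/g_JPY, so g_HUF/g_JPY = 2.21942/2.2941 = 0.9674469.
HUF growth factor: 1 + 0.0291×173/360 = 1.0139842.
That pins the JPY growth at 1.0481032.
(1.0481032 − 1)/T = 0.100099, i.e. 10.01%.

10.01%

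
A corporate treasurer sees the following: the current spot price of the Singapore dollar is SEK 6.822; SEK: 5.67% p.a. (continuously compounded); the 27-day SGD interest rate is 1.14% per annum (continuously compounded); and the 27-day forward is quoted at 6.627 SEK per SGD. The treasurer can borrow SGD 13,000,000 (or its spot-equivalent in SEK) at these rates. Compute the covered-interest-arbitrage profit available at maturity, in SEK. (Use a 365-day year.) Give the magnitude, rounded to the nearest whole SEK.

SEK 2,835,071

T = 27/365 years.
Keep in SGD, deliver into the forward: 13,000,000·1.0008436433·6.627 = SEK 86,223,680.71.
Swap to SEK now, deposit: 13,000,000·6.822·1.0042030547 = SEK 89,058,752.11.
The quoted forward undervalues SGD, so borrow SGD, convert to SEK at spot, deposit the SEK at 5.67%, and buy SGD forward at 6.627 to cover the loan.
Arbitrage profit = |86,223,680.71 − 89,058,752.11| = SEK 2,835,071.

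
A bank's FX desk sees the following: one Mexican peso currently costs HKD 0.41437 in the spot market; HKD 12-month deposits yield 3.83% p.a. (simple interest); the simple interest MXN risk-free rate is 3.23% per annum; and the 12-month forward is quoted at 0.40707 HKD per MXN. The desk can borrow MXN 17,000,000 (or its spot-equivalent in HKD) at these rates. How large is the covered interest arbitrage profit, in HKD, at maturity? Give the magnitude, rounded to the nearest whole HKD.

T = 1 year.
Keep in MXN, deliver into the forward: 17,000,000·1.032300·0.40707 = HKD 7,143,712.14.
Swap to HKD now, deposit: 17,000,000·0.41437·1.038300 = HKD 7,314,086.31.
The quoted forward undervalues MXN, so borrow MXN, convert to HKD at spot, deposit the HKD at 3.83%, and buy MXN forward at 0.40707 to cover the loan.
Arbitrage profit = |7,143,712.14 − 7,314,086.31| = HKD 170,374.

HKD 170,374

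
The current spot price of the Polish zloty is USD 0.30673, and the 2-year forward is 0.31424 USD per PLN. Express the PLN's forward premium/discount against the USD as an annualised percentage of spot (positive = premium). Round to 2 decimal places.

T = 2 years.
PLN trades forward at +2.44841% vs spot over the period.
Per annum: 0.0244841 / 2 = 0.012242 = 1.22%.

+1.22%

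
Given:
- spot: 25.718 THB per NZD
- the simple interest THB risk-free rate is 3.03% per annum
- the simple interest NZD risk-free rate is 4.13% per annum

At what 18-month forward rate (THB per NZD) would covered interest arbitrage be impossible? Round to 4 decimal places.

T = 18/12 years.
THB growth factor: 1 + 0.0303×18/12 = 1.045450.
Growth of 1 NZD over T: 1 + 0.0413×18/12 = 1.061950.
CIP: F = S · (grow THB)/(grow NZD) = 25.718 × 1.045450/1.061950 = 25.318408 THB per NZD.

25.3184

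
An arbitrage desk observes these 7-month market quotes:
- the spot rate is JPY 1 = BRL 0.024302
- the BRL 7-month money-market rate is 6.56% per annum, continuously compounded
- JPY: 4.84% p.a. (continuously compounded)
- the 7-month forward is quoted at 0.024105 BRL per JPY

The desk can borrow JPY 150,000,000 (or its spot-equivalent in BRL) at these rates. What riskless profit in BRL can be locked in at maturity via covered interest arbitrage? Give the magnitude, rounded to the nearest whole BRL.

T = 7/12 years.
Route A — deposit JPY, sell forward: 150,000,000 × 1.028635671 × 0.024105 = BRL 3,719,289.43.
Route B — convert at spot, deposit BRL: 150,000,000 × 0.024302 × 1.039008265 = BRL 3,787,496.83.
The quoted forward undervalues JPY, so borrow JPY, convert to BRL at spot, deposit the BRL at 6.56%, and buy JPY forward at 0.024105 to cover the loan.
The gap between the two covered legs is BRL 68,207.

BRL 68,207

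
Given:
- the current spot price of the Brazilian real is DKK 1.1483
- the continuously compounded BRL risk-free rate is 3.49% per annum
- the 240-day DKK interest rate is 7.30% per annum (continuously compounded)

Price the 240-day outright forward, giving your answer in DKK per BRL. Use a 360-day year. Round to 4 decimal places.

1.1778

T = 240/360 years.
DKK accumulates by e^(0.0730×240/360) = 1.0498703.
BRL accumulates by e^(0.0349×240/360) = 1.0235394.
Forward (DKK per BRL) = 1.1483 × 1.0498703 / 1.0235394 = 1.177840.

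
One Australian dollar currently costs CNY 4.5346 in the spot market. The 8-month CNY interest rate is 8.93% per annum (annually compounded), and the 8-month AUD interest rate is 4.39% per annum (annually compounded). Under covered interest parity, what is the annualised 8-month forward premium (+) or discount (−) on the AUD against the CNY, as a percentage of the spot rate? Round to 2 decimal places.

T = 8/12 years.
F = S · g_CNY/g_AUD = 4.5346 × 1.0586807/1.0290566 = 4.6651404.
(F − S)/S ÷ T = (4.6651404 − 4.5346)/4.5346/(8/12) = 0.043181 → 4.32%.

+4.32%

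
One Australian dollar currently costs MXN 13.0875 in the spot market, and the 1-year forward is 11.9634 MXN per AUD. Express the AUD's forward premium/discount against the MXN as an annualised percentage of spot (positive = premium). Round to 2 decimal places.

T = 1 year.
(F − S)/S = (11.9634 − 13.0875)/13.0875 = -0.0858911.
×(1/T) gives -8.59% p.a.

-8.59%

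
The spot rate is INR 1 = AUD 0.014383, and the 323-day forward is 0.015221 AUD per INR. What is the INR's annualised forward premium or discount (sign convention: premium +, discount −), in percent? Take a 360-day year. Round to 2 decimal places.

+6.49%

T = 323/360 years.
(F − S)/S = (0.015221 − 0.014383)/0.014383 = 0.0582632.
Per annum: 0.0582632 / (323/360) = 0.064937 = 6.49%.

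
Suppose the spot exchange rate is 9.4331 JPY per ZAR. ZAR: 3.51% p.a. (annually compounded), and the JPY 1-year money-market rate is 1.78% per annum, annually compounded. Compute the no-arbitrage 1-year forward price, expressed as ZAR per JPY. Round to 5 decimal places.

0.10781

T = 1 year.
JPY accumulates by (1 + 0.0178)^1 = 1.017800.
ZAR growth factor: (1 + 0.0351)^1 = 1.035100.
CIP: F = S · (grow JPY)/(grow ZAR) = 9.4331 × 1.017800/1.035100 = 9.275441 JPY per ZAR.
Invert for ZAR per JPY: 1 / 9.275441 = 0.10781.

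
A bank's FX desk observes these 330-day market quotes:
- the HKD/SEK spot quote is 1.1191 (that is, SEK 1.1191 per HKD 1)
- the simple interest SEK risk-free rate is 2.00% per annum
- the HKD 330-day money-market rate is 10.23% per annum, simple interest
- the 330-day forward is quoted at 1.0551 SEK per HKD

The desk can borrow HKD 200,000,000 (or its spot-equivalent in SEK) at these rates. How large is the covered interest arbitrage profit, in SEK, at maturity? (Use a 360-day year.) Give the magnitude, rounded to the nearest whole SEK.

SEK 2,885,034

T = 330/360 years.
Route A — deposit HKD, sell forward: 200,000,000 × 1.093775 × 1.0551 = SEK 230,808,400.50.
Route B — convert at spot, deposit SEK: 200,000,000 × 1.1191 × 1.01833333333 = SEK 227,923,366.67.
The quoted forward overvalues HKD, so borrow SEK, buy HKD at spot, deposit the HKD at 10.23%, and sell the proceeds forward at 1.0551.
The gap between the two covered legs is SEK 2,885,034.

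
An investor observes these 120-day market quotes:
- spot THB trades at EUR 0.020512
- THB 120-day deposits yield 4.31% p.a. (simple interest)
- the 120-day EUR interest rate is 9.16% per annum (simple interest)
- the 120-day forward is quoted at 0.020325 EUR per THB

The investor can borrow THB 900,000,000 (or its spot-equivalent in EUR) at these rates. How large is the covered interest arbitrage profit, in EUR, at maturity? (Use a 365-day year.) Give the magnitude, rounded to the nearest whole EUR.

T = 120/365 years.
Invest the THB and cover forward: 900,000,000 × 1.014169863 × 0.020325 = EUR 18,551,702.22.
Convert at spot and invest in EUR: 900,000,000 × 0.020512 × 1.0301150685 = EUR 19,016,748.26.
The quoted forward undervalues THB, so borrow THB, convert to EUR at spot, deposit the EUR at 9.16%, and buy THB forward at 0.020325 to cover the loan.
The gap between the two covered legs is EUR 465,046.

EUR 465,046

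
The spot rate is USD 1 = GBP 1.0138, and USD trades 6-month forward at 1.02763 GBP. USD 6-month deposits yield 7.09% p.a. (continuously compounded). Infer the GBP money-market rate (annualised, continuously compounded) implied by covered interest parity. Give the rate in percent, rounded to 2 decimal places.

T = 6/12 years.
CIP gives F = S · g_GBP/g_USD, so g_GBP/g_USD = 1.02763/1.0138 = 1.0136417.
The USD side grows by e^(0.0709×6/12) = 1.0360858.
Hence g_GBP = 1.0502198.
Take logs: ln 1.0502198 / (6/12) = 0.097999, so 9.80%.

9.80%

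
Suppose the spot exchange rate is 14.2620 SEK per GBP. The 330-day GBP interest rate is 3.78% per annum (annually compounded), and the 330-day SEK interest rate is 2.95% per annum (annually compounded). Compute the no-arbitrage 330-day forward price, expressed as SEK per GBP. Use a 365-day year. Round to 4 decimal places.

T = 330/365 years.
Growth of 1 SEK over T: (1 + 0.0295)^(330/365) = 1.02663391.
GBP accumulates by (1 + 0.0378)^(330/365) = 1.03411424.
Forward (SEK per GBP) = 14.262 × 1.02663391 / 1.03411424 = 14.158835.

14.1588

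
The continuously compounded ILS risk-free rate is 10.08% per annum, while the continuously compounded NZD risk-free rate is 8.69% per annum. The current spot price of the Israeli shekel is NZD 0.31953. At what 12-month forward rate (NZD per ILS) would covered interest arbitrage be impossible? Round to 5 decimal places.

T = 1 year.
NZD growth factor: e^(0.0869×1) = 1.0907876.
Growth of 1 ILS over T: e^(0.1008×1) = 1.1060554.
So F = 0.31953 × 1.0907876 / 1.1060554 = 0.3151193 (NZD/ILS).

0.31512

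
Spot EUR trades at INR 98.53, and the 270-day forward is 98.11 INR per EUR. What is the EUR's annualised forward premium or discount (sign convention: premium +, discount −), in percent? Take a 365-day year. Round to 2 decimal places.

-0.58%

T = 270/365 years.
(F − S)/S = (98.11 − 98.53)/98.53 = -0.0042627.
Annualise by dividing by T: -0.0042627 / (270/365) = -0.005763 → -0.58%.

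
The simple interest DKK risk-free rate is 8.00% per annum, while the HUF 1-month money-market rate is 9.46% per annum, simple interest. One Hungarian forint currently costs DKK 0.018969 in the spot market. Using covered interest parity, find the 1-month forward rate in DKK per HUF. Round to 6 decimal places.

0.018946

T = 1/12 years.
DKK accumulates by 1 + 0.0800×1/12 = 1.0066667.
HUF growth factor: 1 + 0.0946×1/12 = 1.0078833.
Forward (DKK per HUF) = 0.018969 × 1.0066667 / 1.0078833 = 0.01894610.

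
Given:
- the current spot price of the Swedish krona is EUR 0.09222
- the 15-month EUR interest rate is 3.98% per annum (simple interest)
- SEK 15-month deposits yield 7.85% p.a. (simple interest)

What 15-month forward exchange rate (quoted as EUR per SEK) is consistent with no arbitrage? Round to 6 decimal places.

0.088157

T = 15/12 years.
Growth of 1 EUR over T: 1 + 0.0398×15/12 = 1.049750.
Growth of 1 SEK over T: 1 + 0.0785×15/12 = 1.098125.
CIP: F = S · (grow EUR)/(grow SEK) = 0.09222 × 1.049750/1.098125 = 0.08815749 EUR per SEK.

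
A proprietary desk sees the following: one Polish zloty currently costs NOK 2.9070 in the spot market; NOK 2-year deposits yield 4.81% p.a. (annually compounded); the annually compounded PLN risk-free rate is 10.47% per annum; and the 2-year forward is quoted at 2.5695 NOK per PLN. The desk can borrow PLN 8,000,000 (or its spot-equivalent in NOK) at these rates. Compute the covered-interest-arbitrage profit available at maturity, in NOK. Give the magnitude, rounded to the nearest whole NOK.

T = 2 years.
Route A — deposit PLN, sell forward: 8,000,000 × 1.22036209 × 2.5695 = NOK 25,085,763.12.
Route B — convert at spot, deposit NOK: 8,000,000 × 2.9070 × 1.09851361 = NOK 25,547,032.51.
The quoted forward undervalues PLN, so borrow PLN, convert to NOK at spot, deposit the NOK at 4.81%, and buy PLN forward at 2.5695 to cover the loan.
The gap between the two covered legs is NOK 461,269.

NOK 461,269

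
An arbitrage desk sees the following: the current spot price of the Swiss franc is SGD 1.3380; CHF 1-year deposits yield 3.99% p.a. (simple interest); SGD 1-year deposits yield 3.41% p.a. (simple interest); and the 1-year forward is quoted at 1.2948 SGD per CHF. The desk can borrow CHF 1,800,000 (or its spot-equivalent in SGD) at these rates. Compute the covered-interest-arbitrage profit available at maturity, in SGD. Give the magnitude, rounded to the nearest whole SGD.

T = 1 year.
Invest the CHF and cover forward: 1,800,000 × 1.039900 × 1.2948 = SGD 2,423,632.54.
Convert at spot and invest in SGD: 1,800,000 × 1.3380 × 1.034100 = SGD 2,490,526.44.
The quoted forward undervalues CHF, so borrow CHF, convert to SGD at spot, deposit the SGD at 3.41%, and buy CHF forward at 1.2948 to cover the loan.
Profit = 2,490,526.44 − 2,423,632.54 = SGD 66,894.

SGD 66,894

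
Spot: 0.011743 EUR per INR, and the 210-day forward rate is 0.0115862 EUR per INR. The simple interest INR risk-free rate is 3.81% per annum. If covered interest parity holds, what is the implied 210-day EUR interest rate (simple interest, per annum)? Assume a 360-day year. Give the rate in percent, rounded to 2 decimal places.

1.47%

T = 210/360 years.
CIP gives F = S · g_EUR/g_INR, so g_EUR/g_INR = 0.0115862/0.011743 = 0.9866474.
INR growth factor: 1 + 0.0381×210/360 = 1.022225.
That pins the EUR growth at 1.0085756.
(1.0085756 − 1)/T = 0.014701, i.e. 1.47%.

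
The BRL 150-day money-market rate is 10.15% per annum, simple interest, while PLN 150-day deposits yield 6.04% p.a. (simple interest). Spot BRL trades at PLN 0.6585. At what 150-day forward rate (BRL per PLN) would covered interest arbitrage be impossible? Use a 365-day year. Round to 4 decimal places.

1.5436

T = 150/365 years.
PLN growth factor: 1 + 0.0604×150/365 = 1.0248219.
BRL growth factor: 1 + 0.1015×150/365 = 1.0417123.
Forward (PLN per BRL) = 0.6585 × 1.0248219 / 1.0417123 = 0.6478230.
Quoted the other way: 1/0.6478230 = 1.5436 BRL per PLN.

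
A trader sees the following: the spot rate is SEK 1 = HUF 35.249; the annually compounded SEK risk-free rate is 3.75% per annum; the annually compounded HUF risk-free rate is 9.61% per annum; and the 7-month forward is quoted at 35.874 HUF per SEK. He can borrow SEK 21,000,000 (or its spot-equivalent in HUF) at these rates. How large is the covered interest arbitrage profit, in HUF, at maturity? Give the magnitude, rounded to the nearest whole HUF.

HUF 11,222,765

T = 7/12 years.
Keep in SEK, deliver into the forward: 21,000,000·1.02170706103·35.874 = HUF 769,707,101.26.
Swap to HUF now, deposit: 21,000,000·35.249·1.05498415521 = HUF 780,929,866.23.
The quoted forward undervalues SEK, so borrow SEK, convert to HUF at spot, deposit the HUF at 9.61%, and buy SEK forward at 35.874 to cover the loan.
Arbitrage profit = |769,707,101.26 − 780,929,866.23| = HUF 11,222,765.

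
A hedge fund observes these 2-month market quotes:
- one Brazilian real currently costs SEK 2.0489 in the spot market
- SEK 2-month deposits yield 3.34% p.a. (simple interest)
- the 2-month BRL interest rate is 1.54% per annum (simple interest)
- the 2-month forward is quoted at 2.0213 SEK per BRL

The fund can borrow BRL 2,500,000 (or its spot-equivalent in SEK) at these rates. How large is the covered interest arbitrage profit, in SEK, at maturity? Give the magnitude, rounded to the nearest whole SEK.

T = 2/12 years.
Route A — deposit BRL, sell forward: 2,500,000 × 1.002566667 × 2.0213 = SEK 5,066,220.01.
Route B — convert at spot, deposit SEK: 2,500,000 × 2.0489 × 1.005566667 = SEK 5,150,763.86.
The quoted forward undervalues BRL, so borrow BRL, convert to SEK at spot, deposit the SEK at 3.34%, and buy BRL forward at 2.0213 to cover the loan.
Profit = 5,150,763.86 − 5,066,220.01 = SEK 84,544.

SEK 84,544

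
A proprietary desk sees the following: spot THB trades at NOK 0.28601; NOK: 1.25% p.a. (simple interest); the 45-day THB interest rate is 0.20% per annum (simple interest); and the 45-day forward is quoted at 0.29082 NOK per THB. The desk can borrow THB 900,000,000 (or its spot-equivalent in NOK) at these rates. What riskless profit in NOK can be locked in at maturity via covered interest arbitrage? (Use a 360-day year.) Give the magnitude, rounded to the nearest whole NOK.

NOK 3,992,233

T = 45/360 years.
Invest the THB and cover forward: 900,000,000 × 1.000250 × 0.29082 = NOK 261,803,434.50.
Convert at spot and invest in NOK: 900,000,000 × 0.28601 × 1.0015625 = NOK 257,811,201.56.
The quoted forward overvalues THB, so borrow NOK, buy THB at spot, deposit the THB at 0.20%, and sell the proceeds forward at 0.29082.
Profit = 261,803,434.50 − 257,811,201.56 = NOK 3,992,233.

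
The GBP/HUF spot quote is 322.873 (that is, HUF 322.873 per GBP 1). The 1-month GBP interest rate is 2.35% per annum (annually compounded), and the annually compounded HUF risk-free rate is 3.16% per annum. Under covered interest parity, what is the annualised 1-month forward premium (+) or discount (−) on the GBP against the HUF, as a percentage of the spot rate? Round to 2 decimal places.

T = 1/12 years.
F = S · g_HUF/g_GBP = 322.873 × 1.0025959/1.0019376 = 323.085136.
(F − S)/S ÷ T = (323.085136 − 322.873)/322.873/(1/12) = 0.007884 → 0.79%.

+0.79%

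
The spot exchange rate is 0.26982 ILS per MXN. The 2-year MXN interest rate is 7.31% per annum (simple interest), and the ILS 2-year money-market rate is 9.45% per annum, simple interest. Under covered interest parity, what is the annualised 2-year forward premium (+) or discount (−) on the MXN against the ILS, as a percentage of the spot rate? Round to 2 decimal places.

+1.87%

T = 2 years.
CIP forward (ILS per MXN) = 0.26982 × 1.189000/1.146200 = 0.27989529.
Annualised premium = (F − S)/S × (1/T) = (0.27989529 − 0.26982)/0.26982 ÷ 2 = 1.87%.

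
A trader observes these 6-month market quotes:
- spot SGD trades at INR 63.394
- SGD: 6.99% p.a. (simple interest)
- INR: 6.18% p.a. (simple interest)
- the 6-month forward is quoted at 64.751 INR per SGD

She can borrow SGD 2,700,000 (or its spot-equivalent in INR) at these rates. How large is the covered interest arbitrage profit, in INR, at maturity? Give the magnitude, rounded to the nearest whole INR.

INR 4,485,167

T = 6/12 years.
Keep in SGD, deliver into the forward: 2,700,000·1.034950·64.751 = INR 180,937,928.12.
Swap to INR now, deposit: 2,700,000·63.394·1.030900 = INR 176,452,761.42.
The quoted forward overvalues SGD, so borrow INR, buy SGD at spot, deposit the SGD at 6.99%, and sell the proceeds forward at 64.751.
Arbitrage profit = |180,937,928.12 − 176,452,761.42| = INR 4,485,167.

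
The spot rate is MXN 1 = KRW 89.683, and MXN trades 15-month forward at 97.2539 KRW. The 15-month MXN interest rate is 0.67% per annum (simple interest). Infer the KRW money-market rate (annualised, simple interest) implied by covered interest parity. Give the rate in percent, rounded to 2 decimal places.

7.48%

T = 15/12 years.
CIP gives F = S · g_KRW/g_MXN, so g_KRW/g_MXN = 97.2539/89.683 = 1.0844185.
The MXN side grows by 1 + 0.0067×15/12 = 1.008375.
Hence g_KRW = 1.0935005.
(1.0935005 − 1)/T = 0.074800, i.e. 7.48%.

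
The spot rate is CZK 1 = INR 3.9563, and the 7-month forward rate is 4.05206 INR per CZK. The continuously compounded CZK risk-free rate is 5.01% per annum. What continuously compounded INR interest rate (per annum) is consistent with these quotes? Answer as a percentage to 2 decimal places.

9.11%

T = 7/12 years.
By CIP, F/S equals the INR-to-CZK growth ratio: 4.05206/3.9563 = 1.0242044.
CZK growth factor: e^(0.0501×7/12) = 1.0296562.
That pins the INR growth at 1.0545784.
Take logs: ln 1.0545784 / (7/12) = 0.091099, so 9.11%.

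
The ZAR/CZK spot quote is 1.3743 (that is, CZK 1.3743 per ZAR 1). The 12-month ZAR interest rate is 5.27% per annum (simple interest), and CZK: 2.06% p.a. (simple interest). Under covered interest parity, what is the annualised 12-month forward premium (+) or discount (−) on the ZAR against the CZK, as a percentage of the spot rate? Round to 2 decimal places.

T = 1 year.
F = S · g_CZK/g_ZAR = 1.3743 × 1.020600/1.052700 = 1.3323934.
Annualised premium = (F − S)/S × (1/T) = (1.3323934 − 1.3743)/1.3743 ÷ 1 = -3.05%.

-3.05%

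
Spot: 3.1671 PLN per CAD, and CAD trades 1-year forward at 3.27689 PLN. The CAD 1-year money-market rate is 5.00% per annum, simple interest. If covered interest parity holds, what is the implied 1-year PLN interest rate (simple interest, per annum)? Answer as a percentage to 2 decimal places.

T = 1 year.
CIP gives F = S · g_PLN/g_CAD, so g_PLN/g_CAD = 3.27689/3.1671 = 1.0346658.
CAD growth factor: 1 + 0.0500×1 = 1.050000.
That pins the PLN growth at 1.0863991.
r = (1.0863991 − 1)/1 = 0.086399 → 8.64%.

8.64%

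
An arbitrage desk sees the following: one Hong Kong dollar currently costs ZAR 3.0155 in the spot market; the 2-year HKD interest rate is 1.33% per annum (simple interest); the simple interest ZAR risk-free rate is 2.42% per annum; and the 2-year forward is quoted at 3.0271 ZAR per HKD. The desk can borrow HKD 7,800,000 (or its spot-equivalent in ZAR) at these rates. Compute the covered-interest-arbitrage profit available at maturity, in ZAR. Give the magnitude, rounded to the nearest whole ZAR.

ZAR 419,869

T = 2 years.
Keep in HKD, deliver into the forward: 7,800,000·1.026600·3.0271 = ZAR 24,239,442.71.
Swap to ZAR now, deposit: 7,800,000·3.0155·1.048400 = ZAR 24,659,311.56.
The quoted forward undervalues HKD, so borrow HKD, convert to ZAR at spot, deposit the ZAR at 2.42%, and buy HKD forward at 3.0271 to cover the loan.
Profit = 24,659,311.56 − 24,239,442.71 = ZAR 419,869.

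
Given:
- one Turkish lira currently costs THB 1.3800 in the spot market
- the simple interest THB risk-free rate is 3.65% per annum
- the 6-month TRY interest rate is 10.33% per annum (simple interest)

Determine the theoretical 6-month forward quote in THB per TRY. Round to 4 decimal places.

T = 6/12 years.
Growth of 1 THB over T: 1 + 0.0365×6/12 = 1.018250.
Growth of 1 TRY over T: 1 + 0.1033×6/12 = 1.051650.
Forward (THB per TRY) = 1.38 × 1.018250 / 1.051650 = 1.336172.

1.3362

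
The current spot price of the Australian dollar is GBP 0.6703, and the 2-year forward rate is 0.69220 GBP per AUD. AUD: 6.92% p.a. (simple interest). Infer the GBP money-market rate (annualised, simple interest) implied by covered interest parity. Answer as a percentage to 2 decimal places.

T = 2 years.
By CIP, F/S equals the GBP-to-AUD growth ratio: 0.6922/0.6703 = 1.0326719.
AUD growth factor: 1 + 0.0692×2 = 1.138400.
That pins the GBP growth at 1.1755937.
(1.1755937 − 1)/T = 0.087797, i.e. 8.78%.

8.78%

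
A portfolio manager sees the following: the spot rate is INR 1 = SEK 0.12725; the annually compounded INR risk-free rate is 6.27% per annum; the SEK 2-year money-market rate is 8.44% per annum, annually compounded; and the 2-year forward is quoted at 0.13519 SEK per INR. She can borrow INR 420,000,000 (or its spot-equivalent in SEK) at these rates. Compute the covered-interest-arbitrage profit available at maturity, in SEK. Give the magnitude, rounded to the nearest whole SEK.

T = 2 years.
Keep in INR, deliver into the forward: 420,000,000·1.12933129·0.13519 = SEK 64,123,204.78.
Swap to SEK now, deposit: 420,000,000·0.12725·1.17592336 = SEK 62,847,223.98.
The quoted forward overvalues INR, so borrow SEK, buy INR at spot, deposit the INR at 6.27%, and sell the proceeds forward at 0.13519.
The gap between the two covered legs is SEK 1,275,981.

SEK 1,275,981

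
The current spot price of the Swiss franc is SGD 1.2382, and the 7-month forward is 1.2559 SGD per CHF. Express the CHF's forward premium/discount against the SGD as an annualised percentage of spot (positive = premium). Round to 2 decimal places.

+2.45%

T = 7/12 years.
Period premium: (1.2559 − 1.2382)/1.2382 = 0.0142949.
Per annum: 0.0142949 / (7/12) = 0.024506 = 2.45%.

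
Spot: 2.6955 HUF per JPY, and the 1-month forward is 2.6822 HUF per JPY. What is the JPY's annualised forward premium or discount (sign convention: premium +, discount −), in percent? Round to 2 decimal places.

T = 1/12 years.
(F − S)/S = (2.6822 − 2.6955)/2.6955 = -0.0049341.
×(1/T) gives -5.92% p.a.

-5.92%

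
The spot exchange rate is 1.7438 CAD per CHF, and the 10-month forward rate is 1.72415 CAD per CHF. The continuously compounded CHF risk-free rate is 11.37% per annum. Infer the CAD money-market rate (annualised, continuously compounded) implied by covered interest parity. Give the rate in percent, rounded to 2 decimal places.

T = 10/12 years.
By CIP, F/S equals the CAD-to-CHF growth ratio: 1.72415/1.7438 = 0.9887315.
The CHF side grows by e^(0.1137×10/12) = 1.099384.
That pins the CAD growth at 1.0869956.
Take logs: ln 1.0869956 / (10/12) = 0.100101, so 10.01%.

10.01%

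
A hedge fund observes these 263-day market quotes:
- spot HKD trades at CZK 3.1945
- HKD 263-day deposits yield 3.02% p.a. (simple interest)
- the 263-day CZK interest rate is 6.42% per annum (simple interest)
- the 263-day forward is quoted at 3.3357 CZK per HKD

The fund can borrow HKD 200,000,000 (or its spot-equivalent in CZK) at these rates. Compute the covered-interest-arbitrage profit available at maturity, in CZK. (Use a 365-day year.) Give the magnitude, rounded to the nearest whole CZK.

CZK 13,202,343

T = 263/365 years.
Keep in HKD, deliver into the forward: 200,000,000·1.02176054795·3.3357 = CZK 681,657,331.96.
Swap to CZK now, deposit: 200,000,000·3.1945·1.04625917808 = CZK 668,454,988.88.
The quoted forward overvalues HKD, so borrow CZK, buy HKD at spot, deposit the HKD at 3.02%, and sell the proceeds forward at 3.3357.
Profit = 681,657,331.96 − 668,454,988.88 = CZK 13,202,343.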